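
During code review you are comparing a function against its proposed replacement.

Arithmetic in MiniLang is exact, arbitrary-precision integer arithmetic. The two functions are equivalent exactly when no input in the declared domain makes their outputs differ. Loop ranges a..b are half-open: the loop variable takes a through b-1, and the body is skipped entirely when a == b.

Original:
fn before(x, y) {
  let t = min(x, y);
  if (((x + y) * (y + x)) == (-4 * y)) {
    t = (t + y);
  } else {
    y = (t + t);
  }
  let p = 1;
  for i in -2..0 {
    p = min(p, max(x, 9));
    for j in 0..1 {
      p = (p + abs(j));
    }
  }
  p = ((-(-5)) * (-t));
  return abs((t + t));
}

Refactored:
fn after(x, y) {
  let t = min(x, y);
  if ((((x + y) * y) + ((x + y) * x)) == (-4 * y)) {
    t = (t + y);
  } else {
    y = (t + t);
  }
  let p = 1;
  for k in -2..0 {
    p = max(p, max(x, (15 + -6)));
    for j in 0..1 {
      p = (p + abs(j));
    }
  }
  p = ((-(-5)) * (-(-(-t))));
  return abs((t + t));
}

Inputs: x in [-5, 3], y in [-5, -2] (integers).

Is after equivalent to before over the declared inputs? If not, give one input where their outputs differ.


Whatever the rewrite altered, no input in the stated domain can expose a difference.
Spot check at x=1, y=-4 — before: t := -4 | (((x + y) * (y + x)) == (-4 * y)): false | y := -8 | p := 1 | iter i=-2: | p := 1 | iter j=0: | p := 1 | iter i=-1: | p := 1 | iter j=0: | p := 1 | p := 20 | result 8. after: t := -4 | ((((x + y) * y) + ((x + y) * x)) == (-4 * y)): false | y := -8 | p := 1 | iter k=-2: | p := 9 | iter j=0: | p := 9 | iter k=-1: | p := 9 | iter j=0: | p := 9 | p := 20 | result 8. Both give 8.
Checked all 36 inputs in the declared domain: the outputs agree on every one.
verdict: equivalent


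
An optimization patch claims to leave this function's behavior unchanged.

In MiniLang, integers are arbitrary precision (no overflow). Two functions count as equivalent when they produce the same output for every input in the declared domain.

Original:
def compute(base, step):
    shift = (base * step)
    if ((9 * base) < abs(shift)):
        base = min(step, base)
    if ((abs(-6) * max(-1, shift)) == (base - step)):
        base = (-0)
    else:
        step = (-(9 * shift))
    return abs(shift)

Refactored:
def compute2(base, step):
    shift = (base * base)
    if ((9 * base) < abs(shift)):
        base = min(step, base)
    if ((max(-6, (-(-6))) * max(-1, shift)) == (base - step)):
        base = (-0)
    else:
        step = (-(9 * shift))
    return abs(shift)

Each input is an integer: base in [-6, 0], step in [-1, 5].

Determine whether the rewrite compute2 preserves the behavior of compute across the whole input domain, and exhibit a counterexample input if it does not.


These are not equivalent — on base=-6, step=-1 the outputs split (6 vs 36).
compute: shift = 6; ((9 * base) < abs(shift)) -> true; base = -6; ((abs(-6) * max(-1, shift)) == (base - step)) -> false; step = -54; return 6
compute2: shift = 36; ((9 * base) < abs(shift)) -> true; base = -6; ((max(-6, (-(-6))) * max(-1, shift)) == (base - step)) -> false; step = -324; return 36
verdict: not equivalent; witness: base=-6, step=-1


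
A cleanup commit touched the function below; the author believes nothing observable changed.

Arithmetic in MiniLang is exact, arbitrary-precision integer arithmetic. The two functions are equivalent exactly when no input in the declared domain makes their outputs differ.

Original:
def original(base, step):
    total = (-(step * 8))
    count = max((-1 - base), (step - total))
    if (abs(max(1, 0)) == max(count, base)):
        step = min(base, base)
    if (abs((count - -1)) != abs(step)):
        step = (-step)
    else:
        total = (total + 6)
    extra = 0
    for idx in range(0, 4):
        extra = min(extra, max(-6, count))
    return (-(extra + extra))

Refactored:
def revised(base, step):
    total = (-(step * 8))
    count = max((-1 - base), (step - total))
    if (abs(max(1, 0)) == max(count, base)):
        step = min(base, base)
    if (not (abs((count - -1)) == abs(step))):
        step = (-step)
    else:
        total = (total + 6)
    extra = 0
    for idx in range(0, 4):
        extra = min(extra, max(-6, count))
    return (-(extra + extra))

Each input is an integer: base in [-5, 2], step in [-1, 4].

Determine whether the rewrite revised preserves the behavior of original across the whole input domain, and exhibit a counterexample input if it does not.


The two versions differ — the changes include boolean connective usage differs, plus comparison usage differs.
As a probe, take base=-5, step=0: original runs total = 0; count = 4; (abs(max(1, 0)) == max(count, base)) -> false; (abs((count - -1)) != abs(step)) -> true; step = 0; extra = 0; [idx=0]; extra = 0; [idx=1]; extra = 0; [idx=2]; extra = 0; [idx=3]; extra = 0; return 0; revised runs total = 0; count = 4; (abs(max(1, 0)) == max(count, base)) -> false; (not (abs((count - -1)) == abs(step))) -> true; step = 0; extra = 0; [idx=0]; extra = 0; [idx=1]; extra = 0; [idx=2]; extra = 0; [idx=3]; extra = 0; return 0; both end at 0.
Checked all 48 inputs in the declared domain: the outputs agree on every one.
verdict: equivalent


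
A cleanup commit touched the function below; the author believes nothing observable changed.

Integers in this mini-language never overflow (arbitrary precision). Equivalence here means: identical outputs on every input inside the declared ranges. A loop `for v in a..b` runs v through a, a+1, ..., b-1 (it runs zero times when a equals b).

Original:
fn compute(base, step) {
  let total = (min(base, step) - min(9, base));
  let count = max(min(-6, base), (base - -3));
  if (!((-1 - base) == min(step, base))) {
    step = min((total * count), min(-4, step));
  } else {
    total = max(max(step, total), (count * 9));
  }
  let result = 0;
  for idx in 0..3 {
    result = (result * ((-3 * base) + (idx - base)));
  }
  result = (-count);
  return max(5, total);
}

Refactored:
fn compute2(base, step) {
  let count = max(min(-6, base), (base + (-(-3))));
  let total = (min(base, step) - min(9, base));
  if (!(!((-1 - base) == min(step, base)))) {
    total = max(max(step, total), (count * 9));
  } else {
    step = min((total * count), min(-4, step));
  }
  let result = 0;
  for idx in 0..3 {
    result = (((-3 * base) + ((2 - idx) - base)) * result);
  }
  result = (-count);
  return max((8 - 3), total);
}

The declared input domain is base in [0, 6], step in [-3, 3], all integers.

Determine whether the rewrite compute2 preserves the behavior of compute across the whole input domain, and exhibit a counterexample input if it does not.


Differences: constant usage differs, boolean connective usage differs, arithmetic usage differs — yet all 49 inputs agree.
verdict: equivalent


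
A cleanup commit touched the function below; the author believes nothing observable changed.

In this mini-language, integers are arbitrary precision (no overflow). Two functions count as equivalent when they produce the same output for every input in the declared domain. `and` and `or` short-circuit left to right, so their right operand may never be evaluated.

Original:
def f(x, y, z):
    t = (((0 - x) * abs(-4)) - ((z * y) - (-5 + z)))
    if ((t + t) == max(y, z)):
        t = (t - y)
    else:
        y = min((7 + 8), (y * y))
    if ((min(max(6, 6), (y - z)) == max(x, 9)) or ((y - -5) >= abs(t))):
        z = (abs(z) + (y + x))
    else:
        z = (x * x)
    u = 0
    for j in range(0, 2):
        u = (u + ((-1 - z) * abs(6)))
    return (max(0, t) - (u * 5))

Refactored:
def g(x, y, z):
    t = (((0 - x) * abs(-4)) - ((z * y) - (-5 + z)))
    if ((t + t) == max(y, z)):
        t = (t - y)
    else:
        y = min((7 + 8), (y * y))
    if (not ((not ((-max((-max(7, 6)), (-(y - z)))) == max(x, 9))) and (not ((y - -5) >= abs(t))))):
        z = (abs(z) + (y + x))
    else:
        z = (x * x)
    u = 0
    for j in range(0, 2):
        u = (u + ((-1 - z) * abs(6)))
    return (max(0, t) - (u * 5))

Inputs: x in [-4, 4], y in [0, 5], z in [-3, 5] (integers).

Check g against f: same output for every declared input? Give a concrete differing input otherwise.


Equivalent. The one real change (`6` became `7`) has no effect anywhere in the declared ranges.
Sweeping the whole domain (486 inputs) finds no disagreement.
One worked example (x=0, y=4, z=3) — f: t := -14 | ((t + t) == max(y, z)): false | y := 15 | ((min(max(6, 6), (y - z)) == max(x, 9)) or ((y - -5) >= abs(t))): true | z := 18 | u := 0 | iter j=0: | u := -114 | iter j=1: | u := -228 | result 1140; g: t := -14 | ((t + t) == max(y, z)): false | y := 15 | (not ((not ((-max((-max(7, 6)), (-(y - z)))) == max(x, 9))) and (not ((y - -5) >= abs(t))))): true | z := 18 | u := 0 | iter j=0: | u := -114 | iter j=1: | u := -228 | result 1140; agreement on 1140.
verdict: equivalent


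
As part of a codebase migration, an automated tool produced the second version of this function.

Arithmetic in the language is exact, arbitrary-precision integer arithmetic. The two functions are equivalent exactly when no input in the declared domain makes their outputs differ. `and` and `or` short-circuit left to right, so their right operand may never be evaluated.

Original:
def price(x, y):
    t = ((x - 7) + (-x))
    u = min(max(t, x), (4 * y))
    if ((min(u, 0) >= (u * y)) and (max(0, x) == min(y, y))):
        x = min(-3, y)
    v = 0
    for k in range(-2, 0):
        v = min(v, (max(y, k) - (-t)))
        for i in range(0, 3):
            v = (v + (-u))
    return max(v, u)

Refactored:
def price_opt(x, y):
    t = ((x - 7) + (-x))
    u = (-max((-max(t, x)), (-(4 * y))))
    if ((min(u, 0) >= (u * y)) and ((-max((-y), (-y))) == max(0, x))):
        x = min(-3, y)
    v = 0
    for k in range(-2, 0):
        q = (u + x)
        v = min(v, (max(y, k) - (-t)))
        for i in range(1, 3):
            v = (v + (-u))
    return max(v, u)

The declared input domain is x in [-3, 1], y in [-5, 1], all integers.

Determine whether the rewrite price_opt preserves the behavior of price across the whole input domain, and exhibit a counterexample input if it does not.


The rewrite breaks on x=-3, y=-5, where the results are 52 and 32.
price: t=-7, then u=-20, then ((min(u, 0) >= (u * y)) and (max(0, x) == min(y, y))) is false, then v=0, then (k=-2), then v=-9, then (i=0), then v=11, then (i=1), then v=31, then (i=2), then v=51, then (k=-1), then v=-8, then (i=0), then v=12, then (i=1), then v=32, then (i=2), then v=52, then returns 52
price_opt: t=-7, then u=-20, then ((min(u, 0) >= (u * y)) and ((-max((-y), (-y))) == max(0, x))) is false, then v=0, then (k=-2), then q=-23, then v=-9, then (i=1), then v=11, then (i=2), then v=31, then (k=-1), then q=-23, then v=-8, then (i=1), then v=12, then (i=2), then v=32, then returns 32
verdict: not equivalent; witness: x=-3, y=-5


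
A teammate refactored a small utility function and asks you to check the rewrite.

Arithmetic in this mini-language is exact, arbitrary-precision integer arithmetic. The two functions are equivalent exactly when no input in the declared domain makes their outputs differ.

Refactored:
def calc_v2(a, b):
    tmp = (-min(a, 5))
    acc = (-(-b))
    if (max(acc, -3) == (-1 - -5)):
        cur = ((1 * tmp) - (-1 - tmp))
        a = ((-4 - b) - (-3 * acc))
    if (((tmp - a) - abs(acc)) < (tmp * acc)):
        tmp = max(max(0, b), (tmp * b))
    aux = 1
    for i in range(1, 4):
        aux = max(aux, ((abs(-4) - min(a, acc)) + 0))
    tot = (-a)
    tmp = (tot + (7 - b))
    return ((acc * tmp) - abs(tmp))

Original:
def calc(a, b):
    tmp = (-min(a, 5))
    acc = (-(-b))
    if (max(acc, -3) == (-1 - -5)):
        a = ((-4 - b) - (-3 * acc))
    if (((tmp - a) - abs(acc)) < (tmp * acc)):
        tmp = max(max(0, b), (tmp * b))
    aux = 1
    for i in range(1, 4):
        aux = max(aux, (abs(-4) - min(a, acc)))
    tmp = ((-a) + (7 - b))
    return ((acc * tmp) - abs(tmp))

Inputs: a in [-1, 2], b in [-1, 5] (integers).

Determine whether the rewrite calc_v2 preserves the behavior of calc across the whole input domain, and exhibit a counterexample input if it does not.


This is a faithful refactor — arithmetic usage differs, constant usage differs, statement counts differ, local variable names differ, but the computed results match everywhere.
Spot check at a=1, b=1 — calc: tmp = -1; acc = 1; (max(acc, -3) == (-1 - -5)) -> false; (((tmp - a) - abs(acc)) < (tmp * acc)) -> true; tmp = 1; aux = 1; [i=1]; aux = 3; [i=2]; aux = 3; [i=3]; aux = 3; tmp = 5; return 0. calc_v2: tmp = -1; acc = 1; (max(acc, -3) == (-1 - -5)) -> false; (((tmp - a) - abs(acc)) < (tmp * acc)) -> true; tmp = 1; aux = 1; [i=1]; aux = 3; [i=2]; aux = 3; [i=3]; aux = 3; tot = -1; tmp = 5; return 0. Both give 0.
An exhaustive pass over the 28 declared inputs shows identical outputs.
verdict: equivalent


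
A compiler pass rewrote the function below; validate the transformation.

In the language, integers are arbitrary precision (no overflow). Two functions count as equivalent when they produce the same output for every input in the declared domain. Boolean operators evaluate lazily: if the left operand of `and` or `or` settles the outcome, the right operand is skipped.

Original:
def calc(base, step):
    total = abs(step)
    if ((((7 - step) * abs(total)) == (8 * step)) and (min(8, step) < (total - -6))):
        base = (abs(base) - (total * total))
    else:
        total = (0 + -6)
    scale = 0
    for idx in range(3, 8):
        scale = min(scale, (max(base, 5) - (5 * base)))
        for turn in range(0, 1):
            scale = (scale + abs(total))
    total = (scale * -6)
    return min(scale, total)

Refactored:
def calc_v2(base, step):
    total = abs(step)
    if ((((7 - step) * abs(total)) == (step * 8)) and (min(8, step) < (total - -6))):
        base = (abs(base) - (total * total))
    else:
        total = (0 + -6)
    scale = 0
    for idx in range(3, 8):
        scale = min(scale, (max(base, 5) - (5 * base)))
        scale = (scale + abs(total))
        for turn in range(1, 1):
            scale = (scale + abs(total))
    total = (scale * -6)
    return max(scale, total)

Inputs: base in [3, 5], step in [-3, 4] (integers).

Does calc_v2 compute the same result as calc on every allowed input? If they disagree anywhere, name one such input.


Evaluate both at base=3, step=-3.
calc: total := 3 | ((((7 - step) * abs(total)) == (8 * step)) and (min(8, step) < (total - -6))): false | total := -6 | scale := 0 | iter idx=3: | scale := -10 | iter turn=0: | scale := -4 | iter idx=4: | scale := -10 | iter turn=0: | scale := -4 | iter idx=5: | scale := -10 | iter turn=0: | scale := -4 | iter idx=6: | scale := -10 | iter turn=0: | scale := -4 | iter idx=7: | scale := -10 | iter turn=0: | scale := -4 | total := 24 | result -4
calc_v2: total := 3 | ((((7 - step) * abs(total)) == (step * 8)) and (min(8, step) < (total - -6))): false | total := -6 | scale := 0 | iter idx=3: | scale := -10 | scale := -4 | loop over turn: empty range | iter idx=4: | scale := -10 | scale := -4 | loop over turn: empty range | iter idx=5: | scale := -10 | scale := -4 | loop over turn: empty range | iter idx=6: | scale := -10 | scale := -4 | loop over turn: empty range | iter idx=7: | scale := -10 | scale := -4 | loop over turn: empty range | total := 24 | result 24
-4 vs 24 — the two versions disagree here.
verdict: not equivalent; witness: base=3, step=-3


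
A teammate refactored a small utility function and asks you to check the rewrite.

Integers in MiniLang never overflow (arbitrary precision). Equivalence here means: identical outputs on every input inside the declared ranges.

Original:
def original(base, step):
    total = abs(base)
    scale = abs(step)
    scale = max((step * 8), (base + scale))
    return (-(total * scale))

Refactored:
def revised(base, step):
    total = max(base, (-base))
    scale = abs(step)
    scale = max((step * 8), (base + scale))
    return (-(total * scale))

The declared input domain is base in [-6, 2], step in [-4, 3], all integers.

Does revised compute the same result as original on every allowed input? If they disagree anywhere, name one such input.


Changes here: min/max/abs usage differs; the full 72-point sweep finds no disagreement.
verdict: equivalent


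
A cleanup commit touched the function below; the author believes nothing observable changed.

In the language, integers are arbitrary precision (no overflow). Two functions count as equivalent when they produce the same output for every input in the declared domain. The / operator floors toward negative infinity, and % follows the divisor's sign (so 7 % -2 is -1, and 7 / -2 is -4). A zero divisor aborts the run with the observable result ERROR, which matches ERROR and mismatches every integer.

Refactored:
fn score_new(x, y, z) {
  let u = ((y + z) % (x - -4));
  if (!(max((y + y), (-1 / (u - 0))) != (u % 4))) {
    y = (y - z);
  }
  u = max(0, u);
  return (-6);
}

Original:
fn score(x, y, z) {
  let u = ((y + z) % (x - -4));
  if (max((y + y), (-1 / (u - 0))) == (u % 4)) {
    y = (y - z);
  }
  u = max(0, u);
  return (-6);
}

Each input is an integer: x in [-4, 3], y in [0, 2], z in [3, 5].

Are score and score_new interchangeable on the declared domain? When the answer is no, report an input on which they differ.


This is a faithful refactor — comparison usage differs; and boolean connective usage differs, but the computed results match everywhere.
Spot check at x=2, y=1, z=4 — score: u=5, then (max((y + y), (-1 / (u - 0))) == (u % 4)) is false, then u=5, then returns -6. score_new: u=5, then (!(max((y + y), (-1 / (u - 0))) != (u % 4))) is false, then u=5, then returns -6. Both give -6.
Across all 72 domain points the two functions coincide.
verdict: equivalent


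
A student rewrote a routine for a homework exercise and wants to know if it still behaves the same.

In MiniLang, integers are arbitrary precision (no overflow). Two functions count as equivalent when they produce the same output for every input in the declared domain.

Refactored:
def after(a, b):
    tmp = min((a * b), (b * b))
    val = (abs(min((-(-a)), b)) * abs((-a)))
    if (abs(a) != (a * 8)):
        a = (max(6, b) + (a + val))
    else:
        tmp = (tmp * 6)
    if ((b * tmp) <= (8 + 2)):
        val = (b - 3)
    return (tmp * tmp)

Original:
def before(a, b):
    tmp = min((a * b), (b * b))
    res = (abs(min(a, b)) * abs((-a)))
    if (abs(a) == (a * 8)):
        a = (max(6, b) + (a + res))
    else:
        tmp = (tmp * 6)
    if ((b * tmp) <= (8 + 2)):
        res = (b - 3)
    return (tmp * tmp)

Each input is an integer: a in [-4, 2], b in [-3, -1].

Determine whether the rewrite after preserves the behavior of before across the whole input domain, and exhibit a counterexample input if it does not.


Input a=-4, b=-3: 2916 from before versus 81 from after.
verdict: not equivalent; witness: a=-4, b=-3


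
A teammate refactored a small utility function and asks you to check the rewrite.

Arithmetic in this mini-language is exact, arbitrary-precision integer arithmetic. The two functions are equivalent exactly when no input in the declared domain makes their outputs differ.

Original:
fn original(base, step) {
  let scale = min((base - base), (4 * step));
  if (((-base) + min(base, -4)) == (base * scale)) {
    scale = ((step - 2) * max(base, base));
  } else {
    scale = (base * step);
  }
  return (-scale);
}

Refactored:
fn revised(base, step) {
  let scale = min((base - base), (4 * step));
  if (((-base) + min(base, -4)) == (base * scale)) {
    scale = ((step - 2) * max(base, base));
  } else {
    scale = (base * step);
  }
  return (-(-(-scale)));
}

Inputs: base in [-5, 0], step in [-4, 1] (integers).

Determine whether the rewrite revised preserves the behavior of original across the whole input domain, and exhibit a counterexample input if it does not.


Equivalent — the differences include same computation, different form, yet no declared input distinguishes the two.
Spot check at base=-5, step=-3 — original: scale=-12, then (((-base) + min(base, -4)) == (base * scale)) is false, then scale=15, then returns -15. revised: scale=-12, then (((-base) + min(base, -4)) == (base * scale)) is false, then scale=15, then returns -15. Both give -15.
Across all 36 domain points the two functions coincide.
verdict: equivalent


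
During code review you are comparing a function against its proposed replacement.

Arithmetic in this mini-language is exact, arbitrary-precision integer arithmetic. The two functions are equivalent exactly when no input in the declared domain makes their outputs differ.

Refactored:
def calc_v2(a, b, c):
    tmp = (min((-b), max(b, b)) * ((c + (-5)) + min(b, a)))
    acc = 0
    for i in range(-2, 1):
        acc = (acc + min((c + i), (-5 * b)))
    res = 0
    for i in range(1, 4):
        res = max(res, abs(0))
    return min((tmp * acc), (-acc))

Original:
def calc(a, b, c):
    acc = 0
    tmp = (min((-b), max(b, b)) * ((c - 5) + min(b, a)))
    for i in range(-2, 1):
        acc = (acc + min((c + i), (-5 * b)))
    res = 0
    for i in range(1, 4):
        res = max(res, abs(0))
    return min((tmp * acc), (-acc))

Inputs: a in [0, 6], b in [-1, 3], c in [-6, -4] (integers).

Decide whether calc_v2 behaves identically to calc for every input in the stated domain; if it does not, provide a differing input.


Comparing the listings, the differences include: arithmetic usage differs.
As a probe, take a=4, b=0, c=-5: calc runs acc = 0; tmp = 0; [i=-2]; acc = -7; [i=-1]; acc = -13; [i=0]; acc = -18; res = 0; [i=1]; res = 0; [i=2]; res = 0; [i=3]; res = 0; return 0; calc_v2 runs tmp = 0; acc = 0; [i=-2]; acc = -7; [i=-1]; acc = -13; [i=0]; acc = -18; res = 0; [i=1]; res = 0; [i=2]; res = 0; [i=3]; res = 0; return 0; both end at 0.
Every one of the 105 inputs gives matching results.
verdict: equivalent


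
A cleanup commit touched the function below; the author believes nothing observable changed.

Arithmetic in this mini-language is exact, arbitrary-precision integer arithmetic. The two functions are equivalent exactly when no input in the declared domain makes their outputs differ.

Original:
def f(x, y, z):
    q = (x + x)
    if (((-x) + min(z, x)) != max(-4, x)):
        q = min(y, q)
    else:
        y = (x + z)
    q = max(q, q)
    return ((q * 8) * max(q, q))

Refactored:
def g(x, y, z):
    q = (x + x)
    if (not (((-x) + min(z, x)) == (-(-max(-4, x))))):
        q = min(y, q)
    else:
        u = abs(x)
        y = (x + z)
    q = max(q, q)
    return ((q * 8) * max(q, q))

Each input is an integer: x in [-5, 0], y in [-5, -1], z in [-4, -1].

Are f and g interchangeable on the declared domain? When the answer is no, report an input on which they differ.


The two are interchangeable: comparison usage differs; also local variable names differ; also min/max/abs usage differs; also statement counts differ; also boolean connective usage differs, and every declared input agrees.
One worked example (x=0, y=-2, z=-3) — f: q becomes 0; next (((-x) + min(z, x)) != max(-4, x)) evaluates to true; next q becomes -2; next q becomes -2; next final value 32; g: q becomes 0; next (not (((-x) + min(z, x)) == (-(-max(-4, x))))) evaluates to true; next q becomes -2; next q becomes -2; next final value 32; agreement on 32.
Across all 120 domain points the two functions coincide.
verdict: equivalent


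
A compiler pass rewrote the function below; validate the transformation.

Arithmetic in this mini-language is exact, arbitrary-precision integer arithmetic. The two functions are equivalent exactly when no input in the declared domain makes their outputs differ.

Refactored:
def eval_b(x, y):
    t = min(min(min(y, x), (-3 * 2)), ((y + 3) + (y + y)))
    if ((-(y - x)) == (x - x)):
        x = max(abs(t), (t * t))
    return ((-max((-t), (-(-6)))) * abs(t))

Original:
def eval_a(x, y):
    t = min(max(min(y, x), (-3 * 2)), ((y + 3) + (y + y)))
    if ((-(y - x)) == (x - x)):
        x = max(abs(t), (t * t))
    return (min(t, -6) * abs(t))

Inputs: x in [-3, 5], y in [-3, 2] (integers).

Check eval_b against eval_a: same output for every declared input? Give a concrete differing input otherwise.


There is a counterexample at x=-3, y=-2: -18 on one side, -36 on the other.
eval_a: t = -3; ((-(y - x)) == (x - x)) -> false; return -18
eval_b: t = -6; ((-(y - x)) == (x - x)) -> false; return -36
verdict: not equivalent; witness: x=-3, y=-2


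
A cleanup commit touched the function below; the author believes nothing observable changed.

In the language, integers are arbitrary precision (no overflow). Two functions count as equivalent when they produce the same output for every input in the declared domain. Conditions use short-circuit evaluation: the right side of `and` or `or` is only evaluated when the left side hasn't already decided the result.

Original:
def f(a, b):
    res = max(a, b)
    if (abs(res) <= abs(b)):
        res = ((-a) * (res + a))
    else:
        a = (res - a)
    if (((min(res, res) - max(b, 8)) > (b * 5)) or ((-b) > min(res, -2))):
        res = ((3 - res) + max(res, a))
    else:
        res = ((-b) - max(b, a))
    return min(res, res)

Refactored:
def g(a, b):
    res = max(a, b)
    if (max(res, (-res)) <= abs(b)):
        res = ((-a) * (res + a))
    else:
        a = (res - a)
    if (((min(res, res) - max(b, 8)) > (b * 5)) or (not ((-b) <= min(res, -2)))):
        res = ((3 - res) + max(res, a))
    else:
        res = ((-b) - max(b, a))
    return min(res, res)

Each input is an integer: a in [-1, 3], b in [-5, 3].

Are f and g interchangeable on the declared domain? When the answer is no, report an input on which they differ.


Behavior is preserved: although comparison usage differs, plus min/max/abs usage differs, plus boolean connective usage differs, the outputs never diverge.
As a probe, take a=2, b=-2: f runs res becomes 2; next (abs(res) <= abs(b)) evaluates to true; next res becomes -8; next (((min(res, res) - max(b, 8)) > (b * 5)) or ((-b) > min(res, -2))) evaluates to true; next res becomes 13; next final value 13; g runs res becomes 2; next (max(res, (-res)) <= abs(b)) evaluates to true; next res becomes -8; next (((min(res, res) - max(b, 8)) > (b * 5)) or (not ((-b) <= min(res, -2)))) evaluates to true; next res becomes 13; next final value 13; both end at 13.
An exhaustive pass over the 45 declared inputs shows identical outputs.
verdict: equivalent


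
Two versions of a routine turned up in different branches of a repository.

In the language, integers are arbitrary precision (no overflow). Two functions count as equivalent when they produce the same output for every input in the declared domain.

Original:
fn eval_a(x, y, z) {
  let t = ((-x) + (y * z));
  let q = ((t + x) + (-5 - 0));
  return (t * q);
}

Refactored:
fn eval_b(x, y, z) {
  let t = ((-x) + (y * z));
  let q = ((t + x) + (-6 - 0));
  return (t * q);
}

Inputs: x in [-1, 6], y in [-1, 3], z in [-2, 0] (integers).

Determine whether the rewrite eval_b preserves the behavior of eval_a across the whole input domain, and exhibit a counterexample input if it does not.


Evaluate both at x=-1, y=-1, z=-2.
eval_a: t becomes 3; next q becomes -3; next final value -9
eval_b: t becomes 3; next q becomes -4; next final value -12
-9 against -12: the behavior changed.
verdict: not equivalent; witness: x=-1, y=-1, z=-2


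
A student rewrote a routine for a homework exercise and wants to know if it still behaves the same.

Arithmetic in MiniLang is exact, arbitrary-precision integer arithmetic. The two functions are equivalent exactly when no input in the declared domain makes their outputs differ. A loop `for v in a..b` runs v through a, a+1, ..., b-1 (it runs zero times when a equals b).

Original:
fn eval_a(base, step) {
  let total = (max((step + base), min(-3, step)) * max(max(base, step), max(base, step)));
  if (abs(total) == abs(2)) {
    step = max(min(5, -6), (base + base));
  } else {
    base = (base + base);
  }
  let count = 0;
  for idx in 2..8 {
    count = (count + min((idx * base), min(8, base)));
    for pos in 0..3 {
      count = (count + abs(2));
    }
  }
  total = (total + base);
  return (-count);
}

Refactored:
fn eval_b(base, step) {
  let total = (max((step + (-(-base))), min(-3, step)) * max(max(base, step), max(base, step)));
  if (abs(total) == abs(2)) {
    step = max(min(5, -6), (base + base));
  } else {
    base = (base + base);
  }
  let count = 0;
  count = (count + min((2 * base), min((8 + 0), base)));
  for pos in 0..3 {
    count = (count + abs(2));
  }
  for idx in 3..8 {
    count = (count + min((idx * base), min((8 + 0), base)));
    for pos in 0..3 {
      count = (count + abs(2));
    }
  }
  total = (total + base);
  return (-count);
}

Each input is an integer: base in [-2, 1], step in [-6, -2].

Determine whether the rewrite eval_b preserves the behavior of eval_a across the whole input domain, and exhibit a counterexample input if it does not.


The two are interchangeable: loop structure differs, statement counts differ, arithmetic usage differs, min/max/abs usage differs, constant usage differs, and every declared input agrees.
As a probe, take base=0, step=-4: eval_a runs total = 0; (abs(total) == abs(2)) -> false; base = 0; count = 0; [idx=2]; count = 0; [pos=0]; count = 2; [pos=1]; count = 4; [pos=2]; count = 6; [idx=3]; count = 6; [pos=0]; count = 8; [pos=1]; count = 10; [pos=2]; count = 12; [idx=4]; count = 12; [pos=0]; count = 14; [pos=1]; count = 16; [pos=2]; count = 18; [idx=5]; count = 18; [pos=0]; count = 20; [pos=1]; count = 22; [pos=2]; count = 24; [idx=6]; count = 24; [pos=0]; count = 26; [pos=1]; count = 28; [pos=2]; count = 30; [idx=7]; count = 30; [pos=0]; count = 32; [pos=1]; count = 34; [pos=2]; count = 36; total = 0; return -36; eval_b runs total = 0; (abs(total) == abs(2)) -> false; base = 0; count = 0; count = 0; [pos=0]; count = 2; [pos=1]; count = 4; [pos=2]; count = 6; [idx=3]; count = 6; [pos=0]; count = 8; [pos=1]; count = 10; [pos=2]; count = 12; [idx=4]; count = 12; [pos=0]; count = 14; [pos=1]; count = 16; [pos=2]; count = 18; [idx=5]; count = 18; [pos=0]; count = 20; [pos=1]; count = 22; [pos=2]; count = 24; [idx=6]; count = 24; [pos=0]; count = 26; [pos=1]; count = 28; [pos=2]; count = 30; [idx=7]; count = 30; [pos=0]; count = 32; [pos=1]; count = 34; [pos=2]; count = 36; total = 0; return -36; both end at -36.
An exhaustive pass over the 20 declared inputs shows identical outputs.
verdict: equivalent


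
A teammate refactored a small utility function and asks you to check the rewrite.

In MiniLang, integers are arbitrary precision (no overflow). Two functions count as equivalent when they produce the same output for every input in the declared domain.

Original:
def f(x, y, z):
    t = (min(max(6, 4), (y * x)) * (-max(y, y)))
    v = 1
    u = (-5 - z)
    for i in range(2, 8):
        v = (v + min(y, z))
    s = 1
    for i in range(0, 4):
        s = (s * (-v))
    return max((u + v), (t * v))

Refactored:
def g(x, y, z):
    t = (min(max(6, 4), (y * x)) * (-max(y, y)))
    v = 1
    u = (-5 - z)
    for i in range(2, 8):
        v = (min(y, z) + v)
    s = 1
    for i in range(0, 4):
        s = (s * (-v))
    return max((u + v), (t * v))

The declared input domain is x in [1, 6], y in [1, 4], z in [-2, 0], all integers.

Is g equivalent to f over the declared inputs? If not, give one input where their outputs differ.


Side by side, the visible changes include: same computation, different form.
As a probe, take x=5, y=2, z=-1: f runs t becomes -12; next v becomes 1; next u becomes -4; next at i=2:; next v becomes 0; next at i=3:; next v becomes -1; next at i=4:; next v becomes -2; next at i=5:; next v becomes -3; next at i=6:; next v becomes -4; next at i=7:; next v becomes -5; next s becomes 1; next at i=0:; next s becomes 5; next at i=1:; next s becomes 25; next at i=2:; next s becomes 125; next at i=3:; next s becomes 625; next final value 60; g runs t becomes -12; next v becomes 1; next u becomes -4; next at i=2:; next v becomes 0; next at i=3:; next v becomes -1; next at i=4:; next v becomes -2; next at i=5:; next v becomes -3; next at i=6:; next v becomes -4; next at i=7:; next v becomes -5; next s becomes 1; next at i=0:; next s becomes 5; next at i=1:; next s becomes 25; next at i=2:; next s becomes 125; next at i=3:; next s becomes 625; next final value 60; both end at 60.
Checked all 72 inputs in the declared domain: the outputs agree on every one.
verdict: equivalent


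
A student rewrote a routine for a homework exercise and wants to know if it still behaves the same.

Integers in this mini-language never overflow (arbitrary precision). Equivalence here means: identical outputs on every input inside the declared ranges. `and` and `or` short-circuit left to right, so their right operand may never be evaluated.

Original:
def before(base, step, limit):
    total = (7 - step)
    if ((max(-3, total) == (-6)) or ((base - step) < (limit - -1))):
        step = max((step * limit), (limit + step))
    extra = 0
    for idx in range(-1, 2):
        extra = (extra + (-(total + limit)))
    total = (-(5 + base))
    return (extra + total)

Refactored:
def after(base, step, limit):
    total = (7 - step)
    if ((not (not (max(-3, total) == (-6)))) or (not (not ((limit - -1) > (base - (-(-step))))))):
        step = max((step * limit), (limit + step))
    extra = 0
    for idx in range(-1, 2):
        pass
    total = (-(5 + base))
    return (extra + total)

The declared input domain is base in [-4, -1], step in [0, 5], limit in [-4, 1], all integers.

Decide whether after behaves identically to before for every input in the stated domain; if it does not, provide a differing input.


The rewrite breaks on base=-4, step=0, limit=-4, where the results are -10 and -1.
before: total := 7 | ((max(-3, total) == (-6)) or ((base - step) < (limit - -1))): true | step := 0 | extra := 0 | iter idx=-1: | extra := -3 | iter idx=0: | extra := -6 | iter idx=1: | extra := -9 | total := -1 | result -10
after: total := 7 | ((not (not (max(-3, total) == (-6)))) or (not (not ((limit - -1) > (base - (-(-step))))))): true | step := 0 | extra := 0 | iter idx=-1: | iter idx=0: | iter idx=1: | total := -1 | result -1
verdict: not equivalent; witness: base=-4, step=0, limit=-4


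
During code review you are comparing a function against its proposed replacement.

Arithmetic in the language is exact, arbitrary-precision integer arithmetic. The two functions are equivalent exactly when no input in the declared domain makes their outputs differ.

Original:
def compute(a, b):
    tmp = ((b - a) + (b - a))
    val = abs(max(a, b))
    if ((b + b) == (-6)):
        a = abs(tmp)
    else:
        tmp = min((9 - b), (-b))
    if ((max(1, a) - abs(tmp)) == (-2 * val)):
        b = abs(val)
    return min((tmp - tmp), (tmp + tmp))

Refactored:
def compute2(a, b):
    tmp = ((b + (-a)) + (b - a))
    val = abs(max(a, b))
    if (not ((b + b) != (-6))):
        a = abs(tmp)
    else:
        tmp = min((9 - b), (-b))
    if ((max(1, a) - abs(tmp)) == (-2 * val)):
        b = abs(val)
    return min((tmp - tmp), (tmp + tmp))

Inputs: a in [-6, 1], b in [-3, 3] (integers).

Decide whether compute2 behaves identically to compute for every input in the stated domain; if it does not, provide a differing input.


Differences: arithmetic usage differs, plus boolean connective usage differs, plus comparison usage differs — yet all 56 inputs agree.
verdict: equivalent


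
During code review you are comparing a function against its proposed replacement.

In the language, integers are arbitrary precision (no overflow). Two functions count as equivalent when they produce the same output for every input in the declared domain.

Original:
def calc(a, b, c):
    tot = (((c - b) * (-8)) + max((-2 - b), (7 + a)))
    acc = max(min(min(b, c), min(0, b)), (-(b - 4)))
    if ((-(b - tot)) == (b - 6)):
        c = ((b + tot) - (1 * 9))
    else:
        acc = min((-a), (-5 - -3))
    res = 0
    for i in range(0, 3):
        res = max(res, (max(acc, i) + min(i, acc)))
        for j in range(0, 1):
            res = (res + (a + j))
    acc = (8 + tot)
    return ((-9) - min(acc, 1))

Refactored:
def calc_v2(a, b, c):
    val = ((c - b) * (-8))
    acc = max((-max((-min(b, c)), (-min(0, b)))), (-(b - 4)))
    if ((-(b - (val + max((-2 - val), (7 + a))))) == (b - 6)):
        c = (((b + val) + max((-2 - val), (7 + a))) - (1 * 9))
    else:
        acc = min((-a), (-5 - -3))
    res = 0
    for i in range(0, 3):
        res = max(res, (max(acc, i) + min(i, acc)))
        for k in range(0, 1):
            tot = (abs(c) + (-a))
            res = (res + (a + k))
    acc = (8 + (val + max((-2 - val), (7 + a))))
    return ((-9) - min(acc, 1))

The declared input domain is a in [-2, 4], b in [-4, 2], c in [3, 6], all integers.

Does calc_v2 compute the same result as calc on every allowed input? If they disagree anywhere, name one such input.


a=-2, b=-4, c=3 yields 34 from calc but -10 from calc_v2.
verdict: not equivalent; witness: a=-2, b=-4, c=3


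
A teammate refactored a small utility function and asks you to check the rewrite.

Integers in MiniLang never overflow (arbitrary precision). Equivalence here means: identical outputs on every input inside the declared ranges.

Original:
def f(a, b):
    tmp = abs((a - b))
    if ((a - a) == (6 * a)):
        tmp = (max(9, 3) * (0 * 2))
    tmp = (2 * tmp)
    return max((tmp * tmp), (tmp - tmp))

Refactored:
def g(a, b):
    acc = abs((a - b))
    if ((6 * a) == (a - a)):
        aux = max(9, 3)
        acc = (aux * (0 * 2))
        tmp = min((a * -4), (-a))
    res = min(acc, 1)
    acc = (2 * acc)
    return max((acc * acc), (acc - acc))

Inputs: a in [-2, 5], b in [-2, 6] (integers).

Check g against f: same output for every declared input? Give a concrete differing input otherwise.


Side by side, the visible changes include: statement counts differ; and local variable names differ; and min/max/abs usage differs; and arithmetic usage differs; and constant usage differs.
One worked example (a=5, b=0) — f: tmp becomes 5; next ((a - a) == (6 * a)) evaluates to false; next tmp becomes 10; next final value 100; g: acc becomes 5; next ((6 * a) == (a - a)) evaluates to false; next res becomes 1; next acc becomes 10; next final value 100; agreement on 100.
Every one of the 72 inputs gives matching results.
verdict: equivalent


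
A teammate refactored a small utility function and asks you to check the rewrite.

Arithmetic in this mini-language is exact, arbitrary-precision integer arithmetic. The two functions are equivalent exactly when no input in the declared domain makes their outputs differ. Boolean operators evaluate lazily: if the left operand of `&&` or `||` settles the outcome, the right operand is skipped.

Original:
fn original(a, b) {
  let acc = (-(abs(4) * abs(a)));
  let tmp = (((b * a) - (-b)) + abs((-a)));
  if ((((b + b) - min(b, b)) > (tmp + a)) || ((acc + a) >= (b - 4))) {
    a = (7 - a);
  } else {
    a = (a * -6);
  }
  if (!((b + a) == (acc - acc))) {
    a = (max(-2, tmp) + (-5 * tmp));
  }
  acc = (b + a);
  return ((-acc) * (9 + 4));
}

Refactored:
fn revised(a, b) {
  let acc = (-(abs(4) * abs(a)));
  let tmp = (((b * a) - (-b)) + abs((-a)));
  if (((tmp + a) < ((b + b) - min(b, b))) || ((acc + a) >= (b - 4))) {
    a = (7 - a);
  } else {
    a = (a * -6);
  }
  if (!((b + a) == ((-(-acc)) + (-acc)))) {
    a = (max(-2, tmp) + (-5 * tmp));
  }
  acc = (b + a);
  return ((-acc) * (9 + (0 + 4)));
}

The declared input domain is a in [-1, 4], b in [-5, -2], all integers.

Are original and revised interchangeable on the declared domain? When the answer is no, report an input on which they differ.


Side by side, the visible changes include: comparison usage differs, plus constant usage differs, plus arithmetic usage differs.
One worked example (a=3, b=-5) — original: acc = -12; tmp = -17; ((((b + b) - min(b, b)) > (tmp + a)) || ((acc + a) >= (b - 4))) -> true; a = 4; (!((b + a) == (acc - acc))) -> true; a = 83; acc = 78; return -1014; revised: acc = -12; tmp = -17; (((tmp + a) < ((b + b) - min(b, b))) || ((acc + a) >= (b - 4))) -> true; a = 4; (!((b + a) == ((-(-acc)) + (-acc)))) -> true; a = 83; acc = 78; return -1014; agreement on -1014.
Across all 24 domain points the two functions coincide.
verdict: equivalent


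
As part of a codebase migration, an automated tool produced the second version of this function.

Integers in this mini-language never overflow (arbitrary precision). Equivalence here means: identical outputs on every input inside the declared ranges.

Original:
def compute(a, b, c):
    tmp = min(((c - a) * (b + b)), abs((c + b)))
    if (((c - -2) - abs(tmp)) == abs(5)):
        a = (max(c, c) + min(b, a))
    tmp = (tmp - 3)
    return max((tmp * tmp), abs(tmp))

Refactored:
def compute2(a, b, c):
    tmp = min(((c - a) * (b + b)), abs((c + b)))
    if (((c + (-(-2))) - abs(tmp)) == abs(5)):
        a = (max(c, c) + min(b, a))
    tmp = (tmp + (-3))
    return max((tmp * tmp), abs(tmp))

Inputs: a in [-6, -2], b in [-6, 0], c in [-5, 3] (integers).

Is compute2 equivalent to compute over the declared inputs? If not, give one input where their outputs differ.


Although arithmetic usage differs, 315/315 inputs agree.
verdict: equivalent
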